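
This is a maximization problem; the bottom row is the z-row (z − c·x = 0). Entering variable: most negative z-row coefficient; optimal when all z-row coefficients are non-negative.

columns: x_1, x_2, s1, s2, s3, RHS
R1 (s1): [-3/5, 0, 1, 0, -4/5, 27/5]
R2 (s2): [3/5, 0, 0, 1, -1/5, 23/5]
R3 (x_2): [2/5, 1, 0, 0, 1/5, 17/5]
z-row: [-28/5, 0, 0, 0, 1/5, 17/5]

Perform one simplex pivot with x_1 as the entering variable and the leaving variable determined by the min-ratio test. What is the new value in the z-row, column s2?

28/3

Ratio test on column x_1 — row 1: entry -3/5 ≤ 0; row 2: (23/5)/(3/5) = 23/3; row 3: (17/5)/(2/5) = 17/2. Minimum is 23/3 at row 2 (s2 leaves); pivot element 3/5.
Divide row 2 by 3/5; eliminate column x_1 from the other rows.
z-row update in column s2: 0 − (-28/5)·(5/3) = 28/3.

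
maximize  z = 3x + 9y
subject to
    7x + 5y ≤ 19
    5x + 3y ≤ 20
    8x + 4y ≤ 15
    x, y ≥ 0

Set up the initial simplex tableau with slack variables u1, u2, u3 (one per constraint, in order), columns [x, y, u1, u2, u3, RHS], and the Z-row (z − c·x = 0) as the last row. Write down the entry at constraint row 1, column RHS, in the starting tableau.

19

The RHS of constraint 1 is b_1 = 19.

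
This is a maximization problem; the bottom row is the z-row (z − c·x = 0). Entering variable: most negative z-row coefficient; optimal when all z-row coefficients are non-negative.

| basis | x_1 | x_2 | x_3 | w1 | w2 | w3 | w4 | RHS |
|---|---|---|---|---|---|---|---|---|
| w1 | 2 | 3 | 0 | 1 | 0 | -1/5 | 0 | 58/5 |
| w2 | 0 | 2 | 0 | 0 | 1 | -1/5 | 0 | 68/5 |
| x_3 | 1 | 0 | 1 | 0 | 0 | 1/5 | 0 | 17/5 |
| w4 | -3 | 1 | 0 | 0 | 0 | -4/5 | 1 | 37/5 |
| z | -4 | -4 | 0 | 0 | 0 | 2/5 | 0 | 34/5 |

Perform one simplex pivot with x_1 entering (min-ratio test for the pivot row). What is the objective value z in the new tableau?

102/5

Ratio test on column x_1 — row 1: (58/5)/2 = 29/5; row 2: entry 0 ≤ 0; row 3: (17/5)/1 = 17/5; row 4: entry -3 ≤ 0. Minimum is 17/5 at row 3 (x_3 leaves); pivot element 1.
Pivot on row 3; the z-row RHS becomes 34/5 − (-4)·(17/5) = 102/5.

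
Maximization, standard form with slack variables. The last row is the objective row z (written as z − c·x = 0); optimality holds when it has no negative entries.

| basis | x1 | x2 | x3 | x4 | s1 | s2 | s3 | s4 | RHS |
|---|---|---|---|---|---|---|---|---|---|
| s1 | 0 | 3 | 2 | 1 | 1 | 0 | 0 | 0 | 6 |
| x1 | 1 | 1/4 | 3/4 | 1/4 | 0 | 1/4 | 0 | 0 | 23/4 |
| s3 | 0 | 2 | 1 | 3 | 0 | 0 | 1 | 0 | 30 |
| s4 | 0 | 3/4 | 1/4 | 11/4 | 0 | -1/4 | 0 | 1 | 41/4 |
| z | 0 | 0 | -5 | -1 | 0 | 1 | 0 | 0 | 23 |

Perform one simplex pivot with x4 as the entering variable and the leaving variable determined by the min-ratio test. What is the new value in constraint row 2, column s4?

-1/11

Ratio test on column x4 — row 1: 6/1 = 6; row 2: (23/4)/(1/4) = 23; row 3: 30/3 = 10; row 4: (41/4)/(11/4) = 41/11. Minimum is 41/11 at row 4 (s4 leaves); pivot element 11/4.
Divide row 4 by 11/4; eliminate column x4 from the other rows.
Row 2 update in column s4: 0 − (1/4)·(4/11) = -1/11.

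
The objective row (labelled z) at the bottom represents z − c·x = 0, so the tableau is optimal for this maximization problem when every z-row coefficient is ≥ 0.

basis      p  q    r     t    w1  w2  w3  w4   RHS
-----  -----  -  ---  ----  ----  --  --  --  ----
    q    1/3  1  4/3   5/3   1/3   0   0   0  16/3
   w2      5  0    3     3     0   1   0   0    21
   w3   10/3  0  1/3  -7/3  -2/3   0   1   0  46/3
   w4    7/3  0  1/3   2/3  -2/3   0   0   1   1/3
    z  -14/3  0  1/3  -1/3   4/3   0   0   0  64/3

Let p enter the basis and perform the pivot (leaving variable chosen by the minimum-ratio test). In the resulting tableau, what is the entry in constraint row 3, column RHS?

Ratio test on column p — row 1: (16/3)/(1/3) = 16; row 2: 21/5 = 21/5; row 3: (46/3)/(10/3) = 23/5; row 4: (1/3)/(7/3) = 1/7. Minimum is 1/7 at row 4 (w4 leaves); pivot element 7/3.
Divide row 4 by 7/3; eliminate column p from the other rows.
Row 3 update in column RHS: 46/3 − (10/3)·(1/7) = 104/7.

104/7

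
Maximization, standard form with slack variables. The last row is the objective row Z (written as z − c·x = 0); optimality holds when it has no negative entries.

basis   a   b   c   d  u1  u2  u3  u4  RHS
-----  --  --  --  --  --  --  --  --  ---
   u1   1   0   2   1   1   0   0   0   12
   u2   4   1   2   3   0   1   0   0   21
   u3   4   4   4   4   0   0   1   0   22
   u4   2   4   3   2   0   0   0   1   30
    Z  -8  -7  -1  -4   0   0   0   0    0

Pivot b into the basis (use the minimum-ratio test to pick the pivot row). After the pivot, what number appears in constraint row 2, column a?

Ratio test on column b — row 1: entry 0 ≤ 0; row 2: 21/1 = 21; row 3: 22/4 = 11/2; row 4: 30/4 = 15/2. Minimum is 11/2 at row 3 (u3 leaves); pivot element 4.
Divide row 3 by 4; eliminate column b from the other rows.
Row 2 update in column a: 4 − 1·1 = 3.

3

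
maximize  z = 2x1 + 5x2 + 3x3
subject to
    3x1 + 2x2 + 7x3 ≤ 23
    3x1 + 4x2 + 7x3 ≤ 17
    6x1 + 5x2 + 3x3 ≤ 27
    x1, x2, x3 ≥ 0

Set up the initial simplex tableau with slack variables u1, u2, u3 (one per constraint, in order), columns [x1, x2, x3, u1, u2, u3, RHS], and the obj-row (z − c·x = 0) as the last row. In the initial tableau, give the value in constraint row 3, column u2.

0

Slack u2 belongs to constraint 2; its column is the unit vector e_2, so the entry in row 3 is 0.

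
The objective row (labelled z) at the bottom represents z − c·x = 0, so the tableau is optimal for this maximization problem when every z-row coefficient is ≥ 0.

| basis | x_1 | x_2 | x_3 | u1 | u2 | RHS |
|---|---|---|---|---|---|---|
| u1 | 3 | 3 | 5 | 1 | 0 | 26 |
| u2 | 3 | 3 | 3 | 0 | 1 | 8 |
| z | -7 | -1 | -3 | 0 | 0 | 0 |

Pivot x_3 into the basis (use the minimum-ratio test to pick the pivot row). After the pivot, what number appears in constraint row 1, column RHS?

38/3

Ratio test on column x_3 — row 1: 26/5 = 26/5; row 2: 8/3 = 8/3. Minimum is 8/3 at row 2 (u2 leaves); pivot element 3.
Divide row 2 by 3; eliminate column x_3 from the other rows.
Row 1 update in column RHS: 26 − 5·(8/3) = 38/3.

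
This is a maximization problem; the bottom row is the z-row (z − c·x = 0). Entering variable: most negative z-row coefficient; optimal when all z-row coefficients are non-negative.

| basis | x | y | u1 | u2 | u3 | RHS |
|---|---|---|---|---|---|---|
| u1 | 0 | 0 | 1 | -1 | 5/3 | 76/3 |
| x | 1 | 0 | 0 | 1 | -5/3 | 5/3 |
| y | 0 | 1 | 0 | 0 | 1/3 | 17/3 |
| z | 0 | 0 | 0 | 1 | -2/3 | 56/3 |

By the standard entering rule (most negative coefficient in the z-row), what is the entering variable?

Negative z-row entries: u3: -2/3.
The most negative is -2/3 in column u3, so u3 enters.

u3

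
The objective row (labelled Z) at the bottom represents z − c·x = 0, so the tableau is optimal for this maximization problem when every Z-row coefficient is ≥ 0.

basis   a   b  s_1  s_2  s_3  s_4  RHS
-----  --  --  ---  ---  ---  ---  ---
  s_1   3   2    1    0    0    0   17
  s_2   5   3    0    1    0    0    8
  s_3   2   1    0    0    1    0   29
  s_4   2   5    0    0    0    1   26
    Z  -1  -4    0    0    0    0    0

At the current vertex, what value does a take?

0

a is not in the basis, so in the current basic feasible solution a = 0.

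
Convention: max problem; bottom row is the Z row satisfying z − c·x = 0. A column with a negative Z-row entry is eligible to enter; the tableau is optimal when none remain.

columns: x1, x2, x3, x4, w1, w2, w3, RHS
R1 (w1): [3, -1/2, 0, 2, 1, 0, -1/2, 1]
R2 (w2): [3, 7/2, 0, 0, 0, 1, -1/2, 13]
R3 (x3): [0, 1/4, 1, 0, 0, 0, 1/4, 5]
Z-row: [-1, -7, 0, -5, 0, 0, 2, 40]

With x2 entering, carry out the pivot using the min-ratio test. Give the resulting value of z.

Ratio test on column x2 — row 1: entry -1/2 ≤ 0; row 2: 13/(7/2) = 26/7; row 3: 5/(1/4) = 20. Minimum is 26/7 at row 2 (w2 leaves); pivot element 7/2.
Pivot on row 2; the Z-row RHS becomes 40 − (-7)·(26/7) = 66.

66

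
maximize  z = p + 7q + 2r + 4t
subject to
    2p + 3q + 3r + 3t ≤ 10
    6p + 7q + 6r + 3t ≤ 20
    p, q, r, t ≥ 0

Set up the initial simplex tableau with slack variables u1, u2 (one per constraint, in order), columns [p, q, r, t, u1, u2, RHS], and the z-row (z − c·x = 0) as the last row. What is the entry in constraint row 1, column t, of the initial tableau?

3

Constraint 1 has coefficient 3 on t.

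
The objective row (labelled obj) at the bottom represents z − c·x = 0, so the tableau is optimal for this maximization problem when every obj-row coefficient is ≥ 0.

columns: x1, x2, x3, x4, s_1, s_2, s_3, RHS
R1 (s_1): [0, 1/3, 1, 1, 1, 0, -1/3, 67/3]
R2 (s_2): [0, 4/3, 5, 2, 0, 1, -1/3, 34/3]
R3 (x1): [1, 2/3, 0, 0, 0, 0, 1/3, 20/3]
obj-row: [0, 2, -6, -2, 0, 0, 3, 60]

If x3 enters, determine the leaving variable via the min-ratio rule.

s_2

Column x3 entries and ratios — s_1: (67/3)/1 = 67/3; s_2: (34/3)/5 = 34/15; x1: 0 ≤ 0, skip.
Smallest ratio is 34/15 in the row of s_2, so s_2 leaves.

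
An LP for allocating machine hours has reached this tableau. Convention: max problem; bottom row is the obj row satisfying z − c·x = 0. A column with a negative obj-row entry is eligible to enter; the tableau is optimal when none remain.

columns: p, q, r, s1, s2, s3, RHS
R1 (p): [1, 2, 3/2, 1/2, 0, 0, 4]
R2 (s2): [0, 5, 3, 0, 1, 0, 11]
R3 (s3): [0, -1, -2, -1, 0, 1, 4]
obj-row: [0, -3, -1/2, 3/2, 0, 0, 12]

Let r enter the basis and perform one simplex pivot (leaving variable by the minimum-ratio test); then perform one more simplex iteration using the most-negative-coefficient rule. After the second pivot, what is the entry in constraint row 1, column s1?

1/4

Ratio test on column r — row 1: 4/(3/2) = 8/3; row 2: 11/3 = 11/3; row 3: entry -2 ≤ 0. Minimum is 8/3 at row 1 (p leaves); pivot element 3/2.
Divide row 1 by 3/2; eliminate column r from the other rows.
Second iteration: most negative obj-row entry is -7/3 in column q, so q enters.
Ratio test on column q — row 1: (8/3)/(4/3) = 2; row 2: 3/1 = 3; row 3: (28/3)/(5/3) = 28/5. Minimum is 2 at row 1 (r leaves); pivot element 4/3.
Divide row 1 by 4/3; eliminate column q from the other rows.
After both pivots, the entry at constraint row 1, column s1 is 1/4.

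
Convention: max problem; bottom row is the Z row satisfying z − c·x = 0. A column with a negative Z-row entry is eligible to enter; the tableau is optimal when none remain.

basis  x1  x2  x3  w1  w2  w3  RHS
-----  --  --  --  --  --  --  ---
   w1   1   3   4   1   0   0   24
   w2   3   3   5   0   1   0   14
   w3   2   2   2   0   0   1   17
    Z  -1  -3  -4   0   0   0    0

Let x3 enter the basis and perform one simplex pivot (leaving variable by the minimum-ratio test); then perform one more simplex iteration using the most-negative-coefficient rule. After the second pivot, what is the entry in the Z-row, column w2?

Ratio test on column x3 — row 1: 24/4 = 6; row 2: 14/5 = 14/5; row 3: 17/2 = 17/2. Minimum is 14/5 at row 2 (w2 leaves); pivot element 5.
Divide row 2 by 5; eliminate column x3 from the other rows.
Second iteration: most negative Z-row entry is -3/5 in column x2, so x2 enters.
Ratio test on column x2 — row 1: (64/5)/(3/5) = 64/3; row 2: (14/5)/(3/5) = 14/3; row 3: (57/5)/(4/5) = 57/4. Minimum is 14/3 at row 2 (x3 leaves); pivot element 3/5.
Divide row 2 by 3/5; eliminate column x2 from the other rows.
After both pivots, the entry at the Z-row, column w2 is 1.

1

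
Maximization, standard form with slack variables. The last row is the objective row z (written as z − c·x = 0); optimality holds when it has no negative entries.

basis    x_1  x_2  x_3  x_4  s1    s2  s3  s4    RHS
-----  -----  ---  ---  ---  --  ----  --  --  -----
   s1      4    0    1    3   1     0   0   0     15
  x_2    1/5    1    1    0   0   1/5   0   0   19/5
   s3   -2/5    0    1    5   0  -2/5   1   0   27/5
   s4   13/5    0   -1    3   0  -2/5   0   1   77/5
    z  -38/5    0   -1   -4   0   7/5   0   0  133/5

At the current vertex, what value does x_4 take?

0

x_4 is not in the basis, so in the current basic feasible solution x_4 = 0.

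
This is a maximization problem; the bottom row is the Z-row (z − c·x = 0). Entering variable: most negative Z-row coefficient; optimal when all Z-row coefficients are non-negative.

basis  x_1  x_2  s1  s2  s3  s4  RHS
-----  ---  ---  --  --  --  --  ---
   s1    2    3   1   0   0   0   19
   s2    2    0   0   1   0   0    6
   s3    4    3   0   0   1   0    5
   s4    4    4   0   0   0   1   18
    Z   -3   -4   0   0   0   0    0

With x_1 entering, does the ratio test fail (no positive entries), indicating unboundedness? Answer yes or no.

no

Column x_1 has positive entries in row(s) 1, 2, 3, 4, so the ratio test bounds it — not unbounded.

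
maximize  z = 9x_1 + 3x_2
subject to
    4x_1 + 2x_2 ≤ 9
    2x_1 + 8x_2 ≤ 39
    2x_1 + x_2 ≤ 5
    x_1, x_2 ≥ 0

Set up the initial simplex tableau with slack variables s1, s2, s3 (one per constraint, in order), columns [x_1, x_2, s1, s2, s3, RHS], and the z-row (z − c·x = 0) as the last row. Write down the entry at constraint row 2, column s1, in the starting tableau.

0

Slack s1 belongs to constraint 1; its column is the unit vector e_1, so the entry in row 2 is 0.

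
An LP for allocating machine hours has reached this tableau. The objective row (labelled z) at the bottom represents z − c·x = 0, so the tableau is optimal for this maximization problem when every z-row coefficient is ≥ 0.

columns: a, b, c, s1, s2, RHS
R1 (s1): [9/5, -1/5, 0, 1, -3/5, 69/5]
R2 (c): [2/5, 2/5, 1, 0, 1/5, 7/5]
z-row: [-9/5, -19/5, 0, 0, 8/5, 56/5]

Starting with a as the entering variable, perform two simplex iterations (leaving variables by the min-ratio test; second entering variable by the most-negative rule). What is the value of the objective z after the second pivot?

49/2

Ratio test on column a — row 1: (69/5)/(9/5) = 23/3; row 2: (7/5)/(2/5) = 7/2. Minimum is 7/2 at row 2 (c leaves); pivot element 2/5.
Pivot on row 2; the z-row RHS becomes 56/5 − (-9/5)·(7/2) = 35/2.
Next entering variable (most negative z-row entry -2): b.
Ratio test on column b — row 1: entry -2 ≤ 0; row 2: (7/2)/1 = 7/2. Minimum is 7/2 at row 2 (a leaves); pivot element 1.
After the second pivot the z-row RHS is 35/2 − (-2)·(7/2) = 49/2.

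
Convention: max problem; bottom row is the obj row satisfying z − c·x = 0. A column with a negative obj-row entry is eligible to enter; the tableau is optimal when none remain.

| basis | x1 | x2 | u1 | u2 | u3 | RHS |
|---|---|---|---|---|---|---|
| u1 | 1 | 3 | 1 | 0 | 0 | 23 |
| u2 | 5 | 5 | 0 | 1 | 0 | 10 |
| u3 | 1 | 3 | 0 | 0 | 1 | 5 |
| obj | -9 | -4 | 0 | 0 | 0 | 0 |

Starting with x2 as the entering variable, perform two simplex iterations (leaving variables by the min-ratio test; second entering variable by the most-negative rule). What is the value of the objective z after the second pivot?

Ratio test on column x2 — row 1: 23/3 = 23/3; row 2: 10/5 = 2; row 3: 5/3 = 5/3. Minimum is 5/3 at row 3 (u3 leaves); pivot element 3.
Pivot on row 3; the obj-row RHS becomes 0 − (-4)·(5/3) = 20/3.
Next entering variable (most negative obj-row entry -23/3): x1.
Ratio test on column x1 — row 1: entry 0 ≤ 0; row 2: (5/3)/(10/3) = 1/2; row 3: (5/3)/(1/3) = 5. Minimum is 1/2 at row 2 (u2 leaves); pivot element 10/3.
After the second pivot the obj-row RHS is 20/3 − (-23/3)·(1/2) = 21/2.

21/2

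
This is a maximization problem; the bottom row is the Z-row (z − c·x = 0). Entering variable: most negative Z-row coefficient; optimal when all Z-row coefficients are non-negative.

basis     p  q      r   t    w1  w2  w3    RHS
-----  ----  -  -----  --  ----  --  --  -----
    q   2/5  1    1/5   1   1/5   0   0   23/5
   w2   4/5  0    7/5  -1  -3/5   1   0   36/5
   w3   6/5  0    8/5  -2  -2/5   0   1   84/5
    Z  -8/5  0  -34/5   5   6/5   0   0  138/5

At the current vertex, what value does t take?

0

t is not in the basis, so in the current basic feasible solution t = 0.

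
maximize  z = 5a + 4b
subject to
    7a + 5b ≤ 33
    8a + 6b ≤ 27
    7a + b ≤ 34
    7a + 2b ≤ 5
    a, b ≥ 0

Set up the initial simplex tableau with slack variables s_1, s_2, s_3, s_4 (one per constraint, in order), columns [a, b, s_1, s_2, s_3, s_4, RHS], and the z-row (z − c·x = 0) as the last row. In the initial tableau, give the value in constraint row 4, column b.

2

Constraint 4 has coefficient 2 on b.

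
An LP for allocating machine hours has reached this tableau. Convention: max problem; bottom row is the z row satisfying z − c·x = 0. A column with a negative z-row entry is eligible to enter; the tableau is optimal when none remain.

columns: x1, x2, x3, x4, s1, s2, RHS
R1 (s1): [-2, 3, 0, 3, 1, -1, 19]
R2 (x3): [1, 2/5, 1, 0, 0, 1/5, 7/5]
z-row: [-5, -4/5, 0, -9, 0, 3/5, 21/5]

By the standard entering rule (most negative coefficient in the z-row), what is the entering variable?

Negative z-row entries: x1: -5, x2: -4/5, x4: -9.
The most negative is -9 in column x4, so x4 enters.

x4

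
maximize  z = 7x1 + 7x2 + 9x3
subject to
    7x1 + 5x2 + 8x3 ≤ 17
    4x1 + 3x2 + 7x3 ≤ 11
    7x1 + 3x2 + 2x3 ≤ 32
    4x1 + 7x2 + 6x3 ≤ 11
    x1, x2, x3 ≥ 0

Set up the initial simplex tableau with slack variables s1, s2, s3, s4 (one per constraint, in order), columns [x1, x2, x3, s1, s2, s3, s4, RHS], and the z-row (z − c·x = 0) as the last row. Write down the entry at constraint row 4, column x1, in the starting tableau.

4

Constraint 4 has coefficient 4 on x1.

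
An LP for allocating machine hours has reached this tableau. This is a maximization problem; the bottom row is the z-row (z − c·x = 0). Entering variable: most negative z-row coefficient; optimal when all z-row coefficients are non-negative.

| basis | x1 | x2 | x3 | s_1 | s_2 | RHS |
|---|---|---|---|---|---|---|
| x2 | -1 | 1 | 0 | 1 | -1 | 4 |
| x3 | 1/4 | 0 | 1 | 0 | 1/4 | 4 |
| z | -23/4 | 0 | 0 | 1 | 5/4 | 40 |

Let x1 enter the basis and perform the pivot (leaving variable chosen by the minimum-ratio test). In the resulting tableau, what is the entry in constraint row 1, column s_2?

0

Ratio test on column x1 — row 1: entry -1 ≤ 0; row 2: 4/(1/4) = 16. Minimum is 16 at row 2 (x3 leaves); pivot element 1/4.
Divide row 2 by 1/4; eliminate column x1 from the other rows.
Row 1 update in column s_2: -1 − (-1)·1 = 0.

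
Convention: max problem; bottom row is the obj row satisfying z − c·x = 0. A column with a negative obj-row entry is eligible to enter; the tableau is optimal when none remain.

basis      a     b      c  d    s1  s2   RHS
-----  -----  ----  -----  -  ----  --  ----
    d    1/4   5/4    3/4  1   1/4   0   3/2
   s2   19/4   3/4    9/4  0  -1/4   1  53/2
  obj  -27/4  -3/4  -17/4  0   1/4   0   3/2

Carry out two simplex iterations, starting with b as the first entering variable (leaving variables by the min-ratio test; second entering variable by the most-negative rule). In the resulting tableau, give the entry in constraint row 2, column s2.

5/23

Ratio test on column b — row 1: (3/2)/(5/4) = 6/5; row 2: (53/2)/(3/4) = 106/3. Minimum is 6/5 at row 1 (d leaves); pivot element 5/4.
Divide row 1 by 5/4; eliminate column b from the other rows.
Second iteration: most negative obj-row entry is -33/5 in column a, so a enters.
Ratio test on column a — row 1: (6/5)/(1/5) = 6; row 2: (128/5)/(23/5) = 128/23. Minimum is 128/23 at row 2 (s2 leaves); pivot element 23/5.
Divide row 2 by 23/5; eliminate column a from the other rows.
After both pivots, the entry at constraint row 2, column s2 is 5/23.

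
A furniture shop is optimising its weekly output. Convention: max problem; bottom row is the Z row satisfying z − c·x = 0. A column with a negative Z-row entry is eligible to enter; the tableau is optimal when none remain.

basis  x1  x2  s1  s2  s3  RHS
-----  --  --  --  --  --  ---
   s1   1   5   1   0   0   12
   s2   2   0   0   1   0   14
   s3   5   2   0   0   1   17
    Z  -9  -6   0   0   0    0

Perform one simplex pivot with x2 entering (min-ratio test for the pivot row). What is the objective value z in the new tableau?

Ratio test on column x2 — row 1: 12/5 = 12/5; row 2: entry 0 ≤ 0; row 3: 17/2 = 17/2. Minimum is 12/5 at row 1 (s1 leaves); pivot element 5.
Pivot on row 1; the Z-row RHS becomes 0 − (-6)·(12/5) = 72/5.

72/5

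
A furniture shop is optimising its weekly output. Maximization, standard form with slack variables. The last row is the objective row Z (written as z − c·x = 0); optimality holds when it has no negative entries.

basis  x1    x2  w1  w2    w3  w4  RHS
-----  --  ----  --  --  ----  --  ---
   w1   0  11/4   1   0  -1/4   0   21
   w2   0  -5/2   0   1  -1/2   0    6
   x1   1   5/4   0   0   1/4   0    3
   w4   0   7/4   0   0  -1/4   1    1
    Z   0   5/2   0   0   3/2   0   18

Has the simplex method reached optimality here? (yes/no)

Every Z-row coefficient is ≥ 0, so the tableau is optimal.

yes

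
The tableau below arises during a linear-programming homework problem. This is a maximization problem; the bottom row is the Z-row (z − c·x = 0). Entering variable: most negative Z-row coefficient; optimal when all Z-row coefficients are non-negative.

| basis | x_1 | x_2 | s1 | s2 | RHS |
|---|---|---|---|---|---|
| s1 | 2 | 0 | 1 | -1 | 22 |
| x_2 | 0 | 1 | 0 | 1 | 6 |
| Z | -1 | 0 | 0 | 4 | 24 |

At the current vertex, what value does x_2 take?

x_2 is basic (row 2); its value is the RHS of that row, 6.

6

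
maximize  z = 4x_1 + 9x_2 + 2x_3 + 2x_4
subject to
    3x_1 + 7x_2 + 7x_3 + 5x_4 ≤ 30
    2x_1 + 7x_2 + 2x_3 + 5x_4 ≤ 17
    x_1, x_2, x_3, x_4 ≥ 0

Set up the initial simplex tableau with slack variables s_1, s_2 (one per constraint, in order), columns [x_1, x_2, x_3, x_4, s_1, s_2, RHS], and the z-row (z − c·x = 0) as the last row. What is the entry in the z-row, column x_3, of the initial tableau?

-2

The z-row carries the negated objective coefficients: the x_3 entry is -2.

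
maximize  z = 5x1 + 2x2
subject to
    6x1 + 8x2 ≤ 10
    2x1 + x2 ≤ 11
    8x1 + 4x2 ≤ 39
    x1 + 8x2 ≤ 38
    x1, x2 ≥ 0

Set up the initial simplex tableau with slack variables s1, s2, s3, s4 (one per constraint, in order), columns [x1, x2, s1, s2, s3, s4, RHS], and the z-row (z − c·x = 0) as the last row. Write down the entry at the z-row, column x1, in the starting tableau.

-5

The z-row carries the negated objective coefficients: the x1 entry is -5.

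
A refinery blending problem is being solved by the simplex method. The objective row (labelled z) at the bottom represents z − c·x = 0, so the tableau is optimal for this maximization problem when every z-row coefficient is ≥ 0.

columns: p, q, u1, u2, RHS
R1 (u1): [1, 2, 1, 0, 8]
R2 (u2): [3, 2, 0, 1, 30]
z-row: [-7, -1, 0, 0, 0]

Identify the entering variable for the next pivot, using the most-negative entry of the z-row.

p

Negative z-row entries: p: -7, q: -1.
The most negative is -7 in column p, so p enters.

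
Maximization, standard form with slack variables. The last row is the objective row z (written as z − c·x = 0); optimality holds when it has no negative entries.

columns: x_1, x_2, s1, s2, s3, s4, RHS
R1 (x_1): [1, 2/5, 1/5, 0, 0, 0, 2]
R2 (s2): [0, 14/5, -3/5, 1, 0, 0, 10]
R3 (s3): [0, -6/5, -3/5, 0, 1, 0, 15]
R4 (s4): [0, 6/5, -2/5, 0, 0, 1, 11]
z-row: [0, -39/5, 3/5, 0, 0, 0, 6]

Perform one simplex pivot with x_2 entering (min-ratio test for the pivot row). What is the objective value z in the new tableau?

237/7

Ratio test on column x_2 — row 1: 2/(2/5) = 5; row 2: 10/(14/5) = 25/7; row 3: entry -6/5 ≤ 0; row 4: 11/(6/5) = 55/6. Minimum is 25/7 at row 2 (s2 leaves); pivot element 14/5.
Pivot on row 2; the z-row RHS becomes 6 − (-39/5)·(25/7) = 237/7.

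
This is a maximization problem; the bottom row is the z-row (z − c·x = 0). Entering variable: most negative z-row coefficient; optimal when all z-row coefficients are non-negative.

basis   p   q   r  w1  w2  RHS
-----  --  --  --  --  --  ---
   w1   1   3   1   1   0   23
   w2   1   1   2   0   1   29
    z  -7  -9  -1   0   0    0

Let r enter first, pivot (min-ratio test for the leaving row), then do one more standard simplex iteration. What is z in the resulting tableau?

Ratio test on column r — row 1: 23/1 = 23; row 2: 29/2 = 29/2. Minimum is 29/2 at row 2 (w2 leaves); pivot element 2.
Pivot on row 2; the z-row RHS becomes 0 − (-1)·(29/2) = 29/2.
Next entering variable (most negative z-row entry -17/2): q.
Ratio test on column q — row 1: (17/2)/(5/2) = 17/5; row 2: (29/2)/(1/2) = 29. Minimum is 17/5 at row 1 (w1 leaves); pivot element 5/2.
After the second pivot the z-row RHS is 29/2 − (-17/2)·(17/5) = 217/5.

217/5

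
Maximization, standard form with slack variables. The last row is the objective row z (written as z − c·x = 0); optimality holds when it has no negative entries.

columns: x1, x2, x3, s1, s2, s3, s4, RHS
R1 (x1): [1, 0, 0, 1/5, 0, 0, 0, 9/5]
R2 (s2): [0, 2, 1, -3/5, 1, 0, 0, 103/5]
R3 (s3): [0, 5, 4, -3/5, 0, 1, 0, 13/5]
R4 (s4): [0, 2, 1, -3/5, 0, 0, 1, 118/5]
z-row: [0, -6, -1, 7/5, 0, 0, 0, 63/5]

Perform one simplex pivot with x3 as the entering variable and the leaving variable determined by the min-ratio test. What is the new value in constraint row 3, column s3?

1/4

Ratio test on column x3 — row 1: entry 0 ≤ 0; row 2: (103/5)/1 = 103/5; row 3: (13/5)/4 = 13/20; row 4: (118/5)/1 = 118/5. Minimum is 13/20 at row 3 (s3 leaves); pivot element 4.
Divide row 3 by 4; eliminate column x3 from the other rows.
In the new row 3, the s3 entry is the old entry divided by the pivot: 1/4 = 1/4.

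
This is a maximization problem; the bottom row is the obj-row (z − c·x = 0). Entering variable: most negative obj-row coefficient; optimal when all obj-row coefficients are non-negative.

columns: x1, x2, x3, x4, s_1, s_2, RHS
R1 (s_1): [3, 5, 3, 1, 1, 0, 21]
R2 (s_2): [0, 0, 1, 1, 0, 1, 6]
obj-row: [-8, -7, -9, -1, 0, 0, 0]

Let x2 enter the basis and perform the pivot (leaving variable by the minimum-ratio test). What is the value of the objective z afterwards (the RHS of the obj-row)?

Ratio test on column x2 — row 1: 21/5 = 21/5; row 2: entry 0 ≤ 0. Minimum is 21/5 at row 1 (s_1 leaves); pivot element 5.
Pivot on row 1; the obj-row RHS becomes 0 − (-7)·(21/5) = 147/5.

147/5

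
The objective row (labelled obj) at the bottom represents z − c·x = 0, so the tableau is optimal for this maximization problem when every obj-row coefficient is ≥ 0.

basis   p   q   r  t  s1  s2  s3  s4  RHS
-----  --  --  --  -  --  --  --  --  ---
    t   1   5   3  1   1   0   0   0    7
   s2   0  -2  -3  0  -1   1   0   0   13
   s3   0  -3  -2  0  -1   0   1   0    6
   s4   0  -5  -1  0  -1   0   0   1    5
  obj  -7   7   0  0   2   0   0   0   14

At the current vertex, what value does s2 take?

s2 is basic (row 2); its value is the RHS of that row, 13.

13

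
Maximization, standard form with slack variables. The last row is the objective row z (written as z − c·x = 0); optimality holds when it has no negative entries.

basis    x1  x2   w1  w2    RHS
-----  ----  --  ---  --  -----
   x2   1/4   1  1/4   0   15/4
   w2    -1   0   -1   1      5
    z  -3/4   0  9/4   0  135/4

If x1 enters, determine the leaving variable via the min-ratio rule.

Column x1 entries and ratios — x2: (15/4)/(1/4) = 15; w2: -1 ≤ 0, skip.
Smallest ratio is 15 in the row of x2, so x2 leaves.

x2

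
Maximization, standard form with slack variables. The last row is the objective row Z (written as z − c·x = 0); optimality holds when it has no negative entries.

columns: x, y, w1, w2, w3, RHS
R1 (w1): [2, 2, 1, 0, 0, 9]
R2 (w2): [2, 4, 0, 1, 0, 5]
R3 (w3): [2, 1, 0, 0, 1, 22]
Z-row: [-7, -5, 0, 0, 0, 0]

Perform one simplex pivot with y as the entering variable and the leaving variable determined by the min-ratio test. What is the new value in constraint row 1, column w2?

-1/2

Ratio test on column y — row 1: 9/2 = 9/2; row 2: 5/4 = 5/4; row 3: 22/1 = 22. Minimum is 5/4 at row 2 (w2 leaves); pivot element 4.
Divide row 2 by 4; eliminate column y from the other rows.
Row 1 update in column w2: 0 − 2·(1/4) = -1/2.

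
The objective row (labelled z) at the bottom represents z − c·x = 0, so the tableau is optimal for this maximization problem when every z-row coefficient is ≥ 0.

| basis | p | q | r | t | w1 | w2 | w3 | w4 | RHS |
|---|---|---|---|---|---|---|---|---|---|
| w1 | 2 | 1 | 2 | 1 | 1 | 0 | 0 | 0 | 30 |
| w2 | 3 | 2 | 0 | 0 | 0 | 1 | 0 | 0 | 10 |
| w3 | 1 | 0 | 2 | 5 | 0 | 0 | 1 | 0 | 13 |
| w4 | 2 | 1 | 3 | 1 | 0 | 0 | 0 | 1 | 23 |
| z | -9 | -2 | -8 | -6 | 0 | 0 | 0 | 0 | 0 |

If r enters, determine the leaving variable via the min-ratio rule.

Column r entries and ratios — w1: 30/2 = 15; w2: 0 ≤ 0, skip; w3: 13/2 = 13/2; w4: 23/3 = 23/3.
Smallest ratio is 13/2 in the row of w3, so w3 leaves.

w3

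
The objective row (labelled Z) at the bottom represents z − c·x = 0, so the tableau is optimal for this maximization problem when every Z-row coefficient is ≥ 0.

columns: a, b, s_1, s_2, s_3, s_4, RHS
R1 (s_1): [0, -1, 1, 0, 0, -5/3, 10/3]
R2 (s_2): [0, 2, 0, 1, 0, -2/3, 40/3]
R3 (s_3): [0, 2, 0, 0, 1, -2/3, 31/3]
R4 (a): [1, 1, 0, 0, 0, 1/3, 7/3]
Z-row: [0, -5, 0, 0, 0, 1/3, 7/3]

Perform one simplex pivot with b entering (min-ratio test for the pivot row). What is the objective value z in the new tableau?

14

Ratio test on column b — row 1: entry -1 ≤ 0; row 2: (40/3)/2 = 20/3; row 3: (31/3)/2 = 31/6; row 4: (7/3)/1 = 7/3. Minimum is 7/3 at row 4 (a leaves); pivot element 1.
Pivot on row 4; the Z-row RHS becomes 7/3 − (-5)·(7/3) = 14.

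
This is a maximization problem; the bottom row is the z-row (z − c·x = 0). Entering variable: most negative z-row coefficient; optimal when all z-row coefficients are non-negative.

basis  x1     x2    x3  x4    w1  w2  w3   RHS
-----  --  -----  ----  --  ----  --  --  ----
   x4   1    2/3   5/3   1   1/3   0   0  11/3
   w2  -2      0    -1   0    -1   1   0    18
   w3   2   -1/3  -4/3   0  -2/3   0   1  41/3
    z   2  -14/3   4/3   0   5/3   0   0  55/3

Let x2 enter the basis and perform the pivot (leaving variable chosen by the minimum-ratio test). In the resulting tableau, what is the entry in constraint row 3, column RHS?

31/2

Ratio test on column x2 — row 1: (11/3)/(2/3) = 11/2; row 2: entry 0 ≤ 0; row 3: entry -1/3 ≤ 0. Minimum is 11/2 at row 1 (x4 leaves); pivot element 2/3.
Divide row 1 by 2/3; eliminate column x2 from the other rows.
Row 3 update in column RHS: 41/3 − (-1/3)·(11/2) = 31/2.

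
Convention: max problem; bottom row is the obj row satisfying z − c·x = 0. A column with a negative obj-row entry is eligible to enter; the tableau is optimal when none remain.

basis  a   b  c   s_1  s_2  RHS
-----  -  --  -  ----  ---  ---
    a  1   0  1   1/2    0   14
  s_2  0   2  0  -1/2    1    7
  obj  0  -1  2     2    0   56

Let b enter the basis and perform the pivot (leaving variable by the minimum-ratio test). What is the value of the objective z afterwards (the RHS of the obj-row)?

Ratio test on column b — row 1: entry 0 ≤ 0; row 2: 7/2 = 7/2. Minimum is 7/2 at row 2 (s_2 leaves); pivot element 2.
Pivot on row 2; the obj-row RHS becomes 56 − (-1)·(7/2) = 119/2.

119/2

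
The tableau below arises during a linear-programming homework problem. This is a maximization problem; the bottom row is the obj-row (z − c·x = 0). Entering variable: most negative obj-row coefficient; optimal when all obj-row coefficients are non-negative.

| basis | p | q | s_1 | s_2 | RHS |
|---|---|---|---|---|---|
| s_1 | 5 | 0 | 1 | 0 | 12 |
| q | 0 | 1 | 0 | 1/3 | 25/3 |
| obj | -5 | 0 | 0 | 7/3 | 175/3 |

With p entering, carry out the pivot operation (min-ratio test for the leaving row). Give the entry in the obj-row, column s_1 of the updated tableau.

Ratio test on column p — row 1: 12/5 = 12/5; row 2: entry 0 ≤ 0. Minimum is 12/5 at row 1 (s_1 leaves); pivot element 5.
Divide row 1 by 5; eliminate column p from the other rows.
obj-row update in column s_1: 0 − (-5)·(1/5) = 1.

1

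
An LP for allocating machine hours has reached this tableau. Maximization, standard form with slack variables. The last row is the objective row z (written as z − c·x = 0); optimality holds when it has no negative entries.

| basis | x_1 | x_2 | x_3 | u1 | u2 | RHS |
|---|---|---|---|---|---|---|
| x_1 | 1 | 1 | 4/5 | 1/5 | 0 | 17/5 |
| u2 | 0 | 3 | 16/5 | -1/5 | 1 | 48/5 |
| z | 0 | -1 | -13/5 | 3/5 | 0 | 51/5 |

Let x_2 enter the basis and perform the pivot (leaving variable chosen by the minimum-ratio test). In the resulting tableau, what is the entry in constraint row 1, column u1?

4/15

Ratio test on column x_2 — row 1: (17/5)/1 = 17/5; row 2: (48/5)/3 = 16/5. Minimum is 16/5 at row 2 (u2 leaves); pivot element 3.
Divide row 2 by 3; eliminate column x_2 from the other rows.
Row 1 update in column u1: 1/5 − 1·(-1/15) = 4/15.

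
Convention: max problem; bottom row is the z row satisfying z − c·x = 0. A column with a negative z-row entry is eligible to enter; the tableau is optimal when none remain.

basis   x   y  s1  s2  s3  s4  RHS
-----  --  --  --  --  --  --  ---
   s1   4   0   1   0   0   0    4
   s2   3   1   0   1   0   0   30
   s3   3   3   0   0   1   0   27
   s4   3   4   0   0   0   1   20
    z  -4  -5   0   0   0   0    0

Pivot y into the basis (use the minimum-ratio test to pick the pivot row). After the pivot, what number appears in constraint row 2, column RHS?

Ratio test on column y — row 1: entry 0 ≤ 0; row 2: 30/1 = 30; row 3: 27/3 = 9; row 4: 20/4 = 5. Minimum is 5 at row 4 (s4 leaves); pivot element 4.
Divide row 4 by 4; eliminate column y from the other rows.
Row 2 update in column RHS: 30 − 1·5 = 25.

25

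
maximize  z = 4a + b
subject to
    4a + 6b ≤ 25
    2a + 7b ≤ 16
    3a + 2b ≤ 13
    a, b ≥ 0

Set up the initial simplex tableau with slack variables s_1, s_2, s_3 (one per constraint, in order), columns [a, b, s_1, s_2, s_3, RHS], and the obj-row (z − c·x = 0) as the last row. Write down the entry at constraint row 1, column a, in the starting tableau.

4

Constraint 1 has coefficient 4 on a.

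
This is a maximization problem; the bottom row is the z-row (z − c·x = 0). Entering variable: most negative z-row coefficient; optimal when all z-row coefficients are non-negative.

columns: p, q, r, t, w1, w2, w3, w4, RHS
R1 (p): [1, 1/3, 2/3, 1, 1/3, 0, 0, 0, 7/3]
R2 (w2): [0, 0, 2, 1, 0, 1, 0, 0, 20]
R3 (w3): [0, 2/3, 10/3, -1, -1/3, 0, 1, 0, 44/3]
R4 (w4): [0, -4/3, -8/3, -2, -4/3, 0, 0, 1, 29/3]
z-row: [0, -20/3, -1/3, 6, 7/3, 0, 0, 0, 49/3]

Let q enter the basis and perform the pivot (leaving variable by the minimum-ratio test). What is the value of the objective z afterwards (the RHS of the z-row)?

Ratio test on column q — row 1: (7/3)/(1/3) = 7; row 2: entry 0 ≤ 0; row 3: (44/3)/(2/3) = 22; row 4: entry -4/3 ≤ 0. Minimum is 7 at row 1 (p leaves); pivot element 1/3.
Pivot on row 1; the z-row RHS becomes 49/3 − (-20/3)·7 = 63.

63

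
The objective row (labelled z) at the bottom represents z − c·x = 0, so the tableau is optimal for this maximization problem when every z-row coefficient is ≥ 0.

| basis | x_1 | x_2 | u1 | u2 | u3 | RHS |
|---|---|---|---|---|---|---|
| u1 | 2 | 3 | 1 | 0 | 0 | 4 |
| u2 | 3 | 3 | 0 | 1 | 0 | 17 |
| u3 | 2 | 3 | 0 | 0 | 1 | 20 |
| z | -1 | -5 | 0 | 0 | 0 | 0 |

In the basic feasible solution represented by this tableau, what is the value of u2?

u2 is basic (row 2); its value is the RHS of that row, 17.

17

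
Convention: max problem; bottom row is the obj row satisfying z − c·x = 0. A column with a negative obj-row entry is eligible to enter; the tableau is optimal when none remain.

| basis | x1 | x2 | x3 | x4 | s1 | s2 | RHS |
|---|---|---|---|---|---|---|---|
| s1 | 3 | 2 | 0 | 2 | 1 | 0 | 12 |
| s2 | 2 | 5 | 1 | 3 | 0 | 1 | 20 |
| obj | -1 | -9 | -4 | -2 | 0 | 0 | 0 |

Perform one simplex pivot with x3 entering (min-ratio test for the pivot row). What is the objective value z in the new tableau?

Ratio test on column x3 — row 1: entry 0 ≤ 0; row 2: 20/1 = 20. Minimum is 20 at row 2 (s2 leaves); pivot element 1.
Pivot on row 2; the obj-row RHS becomes 0 − (-4)·20 = 80.

80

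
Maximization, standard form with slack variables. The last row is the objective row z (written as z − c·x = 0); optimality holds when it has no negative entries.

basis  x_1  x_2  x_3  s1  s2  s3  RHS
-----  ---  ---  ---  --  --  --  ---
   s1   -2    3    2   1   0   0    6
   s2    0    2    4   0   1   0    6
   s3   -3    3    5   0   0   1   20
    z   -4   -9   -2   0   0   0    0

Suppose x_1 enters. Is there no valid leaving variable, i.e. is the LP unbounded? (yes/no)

yes

Every constraint-row entry in column x_1 is ≤ 0, so increasing x_1 is unbounded.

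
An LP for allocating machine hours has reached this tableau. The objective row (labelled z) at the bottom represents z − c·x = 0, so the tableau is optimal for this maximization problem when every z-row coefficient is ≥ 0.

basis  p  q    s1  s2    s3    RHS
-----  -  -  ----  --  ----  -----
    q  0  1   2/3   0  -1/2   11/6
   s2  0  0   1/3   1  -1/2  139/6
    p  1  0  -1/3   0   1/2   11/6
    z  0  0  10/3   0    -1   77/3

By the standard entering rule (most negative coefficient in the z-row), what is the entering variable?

s3

Negative z-row entries: s3: -1.
The most negative is -1 in column s3, so s3 enters.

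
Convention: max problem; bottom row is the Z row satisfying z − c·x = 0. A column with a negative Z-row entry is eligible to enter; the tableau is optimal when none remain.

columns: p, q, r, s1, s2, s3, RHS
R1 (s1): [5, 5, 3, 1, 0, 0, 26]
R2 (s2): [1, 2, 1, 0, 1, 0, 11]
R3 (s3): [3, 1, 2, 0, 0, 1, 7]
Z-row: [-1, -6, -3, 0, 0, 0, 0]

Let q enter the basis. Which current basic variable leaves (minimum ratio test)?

s1

Column q entries and ratios — s1: 26/5 = 26/5; s2: 11/2 = 11/2; s3: 7/1 = 7.
Smallest ratio is 26/5 in the row of s1, so s1 leaves.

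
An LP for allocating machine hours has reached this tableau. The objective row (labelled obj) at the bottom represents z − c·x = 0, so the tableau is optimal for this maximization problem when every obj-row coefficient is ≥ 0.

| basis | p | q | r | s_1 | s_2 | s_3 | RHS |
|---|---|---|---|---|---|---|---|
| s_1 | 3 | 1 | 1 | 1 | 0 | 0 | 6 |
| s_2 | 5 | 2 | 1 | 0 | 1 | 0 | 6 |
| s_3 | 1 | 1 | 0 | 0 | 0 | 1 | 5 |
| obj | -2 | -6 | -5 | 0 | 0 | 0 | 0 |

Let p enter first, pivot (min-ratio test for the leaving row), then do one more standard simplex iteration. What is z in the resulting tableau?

18

Ratio test on column p — row 1: 6/3 = 2; row 2: 6/5 = 6/5; row 3: 5/1 = 5. Minimum is 6/5 at row 2 (s_2 leaves); pivot element 5.
Pivot on row 2; the obj-row RHS becomes 0 − (-2)·(6/5) = 12/5.
Next entering variable (most negative obj-row entry -26/5): q.
Ratio test on column q — row 1: entry -1/5 ≤ 0; row 2: (6/5)/(2/5) = 3; row 3: (19/5)/(3/5) = 19/3. Minimum is 3 at row 2 (p leaves); pivot element 2/5.
After the second pivot the obj-row RHS is 12/5 − (-26/5)·3 = 18.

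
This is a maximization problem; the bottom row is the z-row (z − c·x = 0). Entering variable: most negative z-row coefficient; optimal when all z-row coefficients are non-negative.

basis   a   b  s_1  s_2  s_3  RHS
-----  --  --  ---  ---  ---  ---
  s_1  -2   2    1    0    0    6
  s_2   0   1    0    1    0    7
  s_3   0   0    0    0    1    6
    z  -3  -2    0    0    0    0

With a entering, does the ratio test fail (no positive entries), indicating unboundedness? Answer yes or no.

yes

Every constraint-row entry in column a is ≤ 0, so increasing a is unbounded.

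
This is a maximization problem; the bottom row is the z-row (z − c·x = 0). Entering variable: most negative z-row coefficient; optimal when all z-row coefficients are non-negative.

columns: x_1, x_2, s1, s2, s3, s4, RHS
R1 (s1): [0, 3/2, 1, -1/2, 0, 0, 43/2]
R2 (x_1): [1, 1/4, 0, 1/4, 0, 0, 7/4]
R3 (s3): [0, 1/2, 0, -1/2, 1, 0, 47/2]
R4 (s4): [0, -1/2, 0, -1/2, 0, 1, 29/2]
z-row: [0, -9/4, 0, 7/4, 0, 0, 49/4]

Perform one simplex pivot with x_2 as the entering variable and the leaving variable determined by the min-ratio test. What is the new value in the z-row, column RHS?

Ratio test on column x_2 — row 1: (43/2)/(3/2) = 43/3; row 2: (7/4)/(1/4) = 7; row 3: (47/2)/(1/2) = 47; row 4: entry -1/2 ≤ 0. Minimum is 7 at row 2 (x_1 leaves); pivot element 1/4.
Divide row 2 by 1/4; eliminate column x_2 from the other rows.
z-row update in column RHS: 49/4 − (-9/4)·7 = 28.

28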